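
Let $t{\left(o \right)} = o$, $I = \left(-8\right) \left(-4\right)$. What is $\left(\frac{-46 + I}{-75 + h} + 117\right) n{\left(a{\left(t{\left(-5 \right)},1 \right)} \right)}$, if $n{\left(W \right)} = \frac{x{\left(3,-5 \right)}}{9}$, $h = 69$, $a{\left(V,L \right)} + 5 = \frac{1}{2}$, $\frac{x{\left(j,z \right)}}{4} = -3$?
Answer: $- \frac{1432}{9} \approx -159.11$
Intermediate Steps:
$I = 32$
$x{\left(j,z \right)} = -12$ ($x{\left(j,z \right)} = 4 \left(-3\right) = -12$)
$a{\left(V,L \right)} = - \frac{9}{2}$ ($a{\left(V,L \right)} = -5 + \frac{1}{2} = - \frac{9}{2}$)
$n{\left(W \right)} = - \frac{4}{3}$ ($n{\left(W \right)} = - \frac{12}{9} = \left(-12\right) \frac{1}{9} = - \frac{4}{3}$)
$\left(\frac{-46 + I}{-75 + h} + 117\right) n{\left(a{\left(t{\left(-5 \right)},1 \right)} \right)} = \left(\frac{-46 + 32}{-75 + 69} + 117\right) \left(- \frac{4}{3}\right) = \left(- \frac{14}{-6} + 117\right) \left(- \frac{4}{3}\right) = \left(\left(-14\right) \left(- \frac{1}{6}\right) + 117\right) \left(- \frac{4}{3}\right) = \left(\frac{7}{3} + 117\right) \left(- \frac{4}{3}\right) = \frac{358}{3} \left(- \frac{4}{3}\right) = - \frac{1432}{9}$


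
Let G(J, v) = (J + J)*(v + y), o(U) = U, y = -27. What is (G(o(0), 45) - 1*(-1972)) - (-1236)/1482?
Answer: 487290/247 ≈ 1972.8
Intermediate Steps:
G(J, v) = 2*J*(-27 + v) (G(J, v) = (J + J)*(v - 27) = (2*J)*(-27 + v) = 2*J*(-27 + v))
(G(o(0), 45) - 1*(-1972)) - (-1236)/1482 = (2*0*(-27 + 45) - 1*(-1972)) - (-1236)/1482 = (2*0*18 + 1972) - (-1236)/1482 = (0 + 1972) - 1*(-206/247) = 1972 + 206/247 = 487290/247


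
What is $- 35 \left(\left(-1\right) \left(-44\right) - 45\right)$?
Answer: $35$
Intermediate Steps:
$- 35 \left(\left(-1\right) \left(-44\right) - 45\right) = - 35 \left(44 - 45\right) = \left(-35\right) \left(-1\right) = 35$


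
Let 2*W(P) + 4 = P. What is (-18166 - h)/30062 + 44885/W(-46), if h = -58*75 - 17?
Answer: -269935569/150310 ≈ -1795.9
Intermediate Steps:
W(P) = -2 + P/2
h = -4367 (h = -4350 - 17 = -4367)
(-18166 - h)/30062 + 44885/W(-46) = (-18166 - 1*(-4367))/30062 + 44885/(-2 + (½)*(-46)) = (-18166 + 4367)*(1/30062) + 44885/(-2 - 23) = -13799*1/30062 + 44885/(-25) = -13799/30062 + 44885*(-1/25) = -13799/30062 - 8977/5 = -269935569/150310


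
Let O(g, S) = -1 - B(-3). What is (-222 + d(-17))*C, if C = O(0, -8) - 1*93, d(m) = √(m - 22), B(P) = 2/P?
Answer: 20720 - 280*I*√39/3 ≈ 20720.0 - 582.87*I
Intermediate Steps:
O(g, S) = -⅓ (O(g, S) = -1 - 2/(-3) = -1 - 2*(-1)/3 = -1 - 1*(-⅔) = -1 + ⅔ = -⅓)
d(m) = √(-22 + m)
C = -280/3 (C = -⅓ - 1*93 = -⅓ - 93 = -280/3 ≈ -93.333)
(-222 + d(-17))*C = (-222 + √(-22 - 17))*(-280/3) = (-222 + √(-39))*(-280/3) = (-222 + I*√39)*(-280/3) = 20720 - 280*I*√39/3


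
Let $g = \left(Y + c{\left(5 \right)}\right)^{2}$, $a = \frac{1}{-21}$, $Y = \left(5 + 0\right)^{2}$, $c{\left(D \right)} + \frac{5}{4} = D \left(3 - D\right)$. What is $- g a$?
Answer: $\frac{3025}{336} \approx 9.003$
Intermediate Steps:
$c{\left(D \right)} = - \frac{5}{4} + D \left(3 - D\right)$
$Y = 25$ ($Y = 5^{2} = 25$)
$a = - \frac{1}{21} \approx -0.047619$
$g = \frac{3025}{16}$ ($g = \left(25 - \frac{45}{4}\right)^{2} = \left(\frac{55}{4}\right)^{2} = \frac{3025}{16} \approx 189.06$)
$- g a = - \frac{3025 \left(-1\right)}{16 \cdot 21} = \left(-1\right) \left(- \frac{3025}{336}\right) = \frac{3025}{336}$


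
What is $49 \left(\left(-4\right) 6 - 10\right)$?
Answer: $-1666$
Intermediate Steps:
$49 \left(\left(-4\right) 6 - 10\right) = 49 \left(-24 - 10\right) = 49 \left(-34\right) = -1666$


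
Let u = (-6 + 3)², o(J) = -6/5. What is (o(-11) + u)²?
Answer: 1521/25 ≈ 60.840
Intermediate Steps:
o(J) = -6/5 (o(J) = -6*⅕ = -6/5)
u = 9 (u = (-3)² = 9)
(o(-11) + u)² = (-6/5 + 9)² = (39/5)² = 1521/25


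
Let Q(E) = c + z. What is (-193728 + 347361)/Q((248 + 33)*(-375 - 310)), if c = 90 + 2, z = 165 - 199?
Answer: 153633/58 ≈ 2648.8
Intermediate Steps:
z = -34
c = 92
Q(E) = 58 (Q(E) = 92 - 34 = 58)
(-193728 + 347361)/Q((248 + 33)*(-375 - 310)) = (-193728 + 347361)/58 = 153633*(1/58) = 153633/58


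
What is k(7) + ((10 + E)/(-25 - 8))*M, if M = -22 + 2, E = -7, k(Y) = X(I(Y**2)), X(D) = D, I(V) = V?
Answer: 559/11 ≈ 50.818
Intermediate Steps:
k(Y) = Y**2
M = -20
k(7) + ((10 + E)/(-25 - 8))*M = 7**2 + ((10 - 7)/(-25 - 8))*(-20) = 49 + (3/(-33))*(-20) = 49 + (3*(-1/33))*(-20) = 49 - 1/11*(-20) = 49 + 20/11 = 559/11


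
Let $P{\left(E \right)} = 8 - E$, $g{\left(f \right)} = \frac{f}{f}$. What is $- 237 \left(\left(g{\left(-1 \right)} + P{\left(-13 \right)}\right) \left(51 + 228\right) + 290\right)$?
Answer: $-1523436$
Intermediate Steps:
$g{\left(f \right)} = 1$
$- 237 \left(\left(g{\left(-1 \right)} + P{\left(-13 \right)}\right) \left(51 + 228\right) + 290\right) = - 237 \left(\left(1 + \left(8 - -13\right)\right) \left(51 + 228\right) + 290\right) = - 237 \left(\left(1 + \left(8 + 13\right)\right) 279 + 290\right) = - 237 \left(\left(1 + 21\right) 279 + 290\right) = - 237 \left(22 \cdot 279 + 290\right) = - 237 \left(6138 + 290\right) = \left(-237\right) 6428 = -1523436$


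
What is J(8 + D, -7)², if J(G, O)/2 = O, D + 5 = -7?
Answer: 196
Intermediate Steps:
D = -12 (D = -5 - 7 = -12)
J(G, O) = 2*O
J(8 + D, -7)² = (2*(-7))² = (-14)² = 196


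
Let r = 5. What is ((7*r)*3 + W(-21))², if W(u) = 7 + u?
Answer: 8281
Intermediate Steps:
((7*r)*3 + W(-21))² = ((7*5)*3 + (7 - 21))² = (35*3 - 14)² = (105 - 14)² = 91² = 8281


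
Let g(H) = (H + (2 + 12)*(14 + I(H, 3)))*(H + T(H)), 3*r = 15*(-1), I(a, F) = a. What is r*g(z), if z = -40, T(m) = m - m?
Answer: -80800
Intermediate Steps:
r = -5 (r = (15*(-1))/3 = (1/3)*(-15) = -5)
T(m) = 0
g(H) = H*(196 + 15*H) (g(H) = (H + (2 + 12)*(14 + H))*(H + 0) = (H + 14*(14 + H))*H = (H + (196 + 14*H))*H = (196 + 15*H)*H = H*(196 + 15*H))
r*g(z) = -(-200)*(196 + 15*(-40)) = -(-200)*(196 - 600) = -(-200)*(-404) = -5*16160 = -80800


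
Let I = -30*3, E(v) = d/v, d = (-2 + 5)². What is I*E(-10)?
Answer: 81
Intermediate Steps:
d = 9 (d = 3² = 9)
E(v) = 9/v
I = -90
I*E(-10) = -810/(-10) = -810*(-1)/10 = -90*(-9/10) = 81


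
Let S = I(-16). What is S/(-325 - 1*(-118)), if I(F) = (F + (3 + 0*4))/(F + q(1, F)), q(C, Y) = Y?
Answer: -13/6624 ≈ -0.0019626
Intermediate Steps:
I(F) = (3 + F)/(2*F) (I(F) = (F + (3 + 0*4))/(F + F) = (F + (3 + 0))/((2*F)) = (F + 3)*(1/(2*F)) = (3 + F)*(1/(2*F)) = (3 + F)/(2*F))
S = 13/32 (S = (½)*(3 - 16)/(-16) = (½)*(-1/16)*(-13) = 13/32 ≈ 0.40625)
S/(-325 - 1*(-118)) = 13/(32*(-325 - 1*(-118))) = 13/(32*(-325 + 118)) = (13/32)/(-207) = (13/32)*(-1/207) = -13/6624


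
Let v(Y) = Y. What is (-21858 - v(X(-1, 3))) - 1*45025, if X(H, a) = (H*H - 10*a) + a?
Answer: -66857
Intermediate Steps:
X(H, a) = H**2 - 9*a (X(H, a) = (H**2 - 10*a) + a = H**2 - 9*a)
(-21858 - v(X(-1, 3))) - 1*45025 = (-21858 - ((-1)**2 - 9*3)) - 1*45025 = (-21858 - (1 - 27)) - 45025 = (-21858 - 1*(-26)) - 45025 = (-21858 + 26) - 45025 = -21832 - 45025 = -66857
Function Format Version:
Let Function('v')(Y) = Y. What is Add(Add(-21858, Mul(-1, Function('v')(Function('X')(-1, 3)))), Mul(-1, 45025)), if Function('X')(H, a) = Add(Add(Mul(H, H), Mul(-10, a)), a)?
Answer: -66857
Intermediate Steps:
Function('X')(H, a) = Add(Pow(H, 2), Mul(-9, a)) (Function('X')(H, a) = Add(Add(Pow(H, 2), Mul(-10, a)), a) = Add(Pow(H, 2), Mul(-9, a)))
Add(Add(-21858, Mul(-1, Function('v')(Function('X')(-1, 3)))), Mul(-1, 45025)) = Add(Add(-21858, Mul(-1, Add(Pow(-1, 2), Mul(-9, 3)))), Mul(-1, 45025)) = Add(Add(-21858, Mul(-1, Add(1, -27))), -45025) = Add(Add(-21858, Mul(-1, -26)), -45025) = Add(Add(-21858, 26), -45025) = Add(-21832, -45025) = -66857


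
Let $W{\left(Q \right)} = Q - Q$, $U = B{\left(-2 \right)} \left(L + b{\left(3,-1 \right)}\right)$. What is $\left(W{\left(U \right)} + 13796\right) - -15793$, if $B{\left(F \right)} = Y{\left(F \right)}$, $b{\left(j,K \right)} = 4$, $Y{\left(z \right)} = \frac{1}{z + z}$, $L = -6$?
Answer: $29589$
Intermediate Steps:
$Y{\left(z \right)} = \frac{1}{2 z}$
$B{\left(F \right)} = \frac{1}{2 F}$
$U = \frac{1}{2}$ ($U = \frac{1}{2 \left(-2\right)} \left(-6 + 4\right) = \frac{1}{2} \left(- \frac{1}{2}\right) \left(-2\right) = \left(- \frac{1}{4}\right) \left(-2\right) = \frac{1}{2} \approx 0.5$)
$W{\left(Q \right)} = 0$
$\left(W{\left(U \right)} + 13796\right) - -15793 = \left(0 + 13796\right) - -15793 = 13796 + 15793 = 29589$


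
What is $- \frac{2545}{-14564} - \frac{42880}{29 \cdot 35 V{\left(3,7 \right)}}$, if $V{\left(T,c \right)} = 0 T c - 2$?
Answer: $\frac{62967067}{2956492} \approx 21.298$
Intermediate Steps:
$V{\left(T,c \right)} = -2$ ($V{\left(T,c \right)} = 0 c - 2 = 0 - 2 = -2$)
$- \frac{2545}{-14564} - \frac{42880}{29 \cdot 35 V{\left(3,7 \right)}} = - \frac{2545}{-14564} - \frac{42880}{29 \cdot 35 \left(-2\right)} = \left(-2545\right) \left(- \frac{1}{14564}\right) - \frac{42880}{1015 \left(-2\right)} = \frac{2545}{14564} - \frac{42880}{-2030} = \frac{2545}{14564} - - \frac{4288}{203} = \frac{2545}{14564} + \frac{4288}{203} = \frac{62967067}{2956492}$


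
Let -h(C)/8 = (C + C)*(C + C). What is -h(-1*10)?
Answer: 3200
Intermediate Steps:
h(C) = -32*C² (h(C) = -8*(C + C)*(C + C) = -8*2*C*2*C = -32*C²)
-h(-1*10) = -(-32)*(-1*10)² = -(-32)*(-10)² = -(-32)*100 = -1*(-3200) = 3200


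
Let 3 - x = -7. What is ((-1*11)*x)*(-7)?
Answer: 770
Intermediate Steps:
x = 10 (x = 3 - 1*(-7) = 3 + 7 = 10)
((-1*11)*x)*(-7) = (-1*11*10)*(-7) = -11*10*(-7) = -110*(-7) = 770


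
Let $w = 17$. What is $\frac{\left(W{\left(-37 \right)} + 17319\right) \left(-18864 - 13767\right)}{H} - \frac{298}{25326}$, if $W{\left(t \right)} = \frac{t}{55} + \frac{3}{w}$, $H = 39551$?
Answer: $- \frac{6690973756112318}{468280082655} \approx -14288.0$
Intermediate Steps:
$W{\left(t \right)} = \frac{3}{17} + \frac{t}{55}$ ($W{\left(t \right)} = \frac{t}{55} + \frac{3}{17} = \frac{3}{17} + \frac{t}{55}$)
$\frac{\left(W{\left(-37 \right)} + 17319\right) \left(-18864 - 13767\right)}{H} - \frac{298}{25326} = \frac{\left(\left(\frac{3}{17} + \frac{1}{55} \left(-37\right)\right) + 17319\right) \left(-18864 - 13767\right)}{39551} - \frac{298}{25326} = \left(\left(\frac{3}{17} - \frac{37}{55}\right) + 17319\right) \left(-32631\right) \frac{1}{39551} - \frac{149}{12663} = \left(- \frac{464}{935} + 17319\right) \left(-32631\right) \frac{1}{39551} - \frac{149}{12663} = \frac{16192801}{935} \left(-32631\right) \frac{1}{39551} - \frac{149}{12663} = \left(- \frac{528387289431}{935}\right) \frac{1}{39551} - \frac{149}{12663} = - \frac{528387289431}{36980185} - \frac{149}{12663} = - \frac{6690973756112318}{468280082655}$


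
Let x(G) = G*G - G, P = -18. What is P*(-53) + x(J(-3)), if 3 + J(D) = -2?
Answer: 984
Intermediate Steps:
J(D) = -5 (J(D) = -3 - 2 = -5)
x(G) = G² - G
P*(-53) + x(J(-3)) = -18*(-53) - 5*(-1 - 5) = 954 - 5*(-6) = 954 + 30 = 984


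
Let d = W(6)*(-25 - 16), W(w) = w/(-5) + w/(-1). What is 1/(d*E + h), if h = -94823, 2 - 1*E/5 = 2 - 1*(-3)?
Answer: -1/99251 ≈ -1.0075e-5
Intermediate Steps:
W(w) = -6*w/5 (W(w) = w*(-⅕) + w*(-1) = -w/5 - w = -6*w/5)
E = -15 (E = 10 - 5*(2 - 1*(-3)) = 10 - 5*(2 + 3) = 10 - 5*5 = 10 - 25 = -15)
d = 1476/5 (d = (-6/5*6)*(-25 - 16) = -36/5*(-41) = 1476/5 ≈ 295.20)
1/(d*E + h) = 1/((1476/5)*(-15) - 94823) = 1/(-4428 - 94823) = 1/(-99251) = -1/99251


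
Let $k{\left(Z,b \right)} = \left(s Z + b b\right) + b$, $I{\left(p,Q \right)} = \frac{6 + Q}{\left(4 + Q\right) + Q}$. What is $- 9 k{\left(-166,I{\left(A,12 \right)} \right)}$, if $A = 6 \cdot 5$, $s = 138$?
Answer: $\frac{40407849}{196} \approx 2.0616 \cdot 10^{5}$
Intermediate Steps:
$A = 30$
$I{\left(p,Q \right)} = \frac{6 + Q}{4 + 2 Q}$
$k{\left(Z,b \right)} = b + b^{2} + 138 Z$ ($k{\left(Z,b \right)} = \left(138 Z + b b\right) + b = \left(138 Z + b^{2}\right) + b = \left(b^{2} + 138 Z\right) + b = b + b^{2} + 138 Z$)
$- 9 k{\left(-166,I{\left(A,12 \right)} \right)} = - 9 \left(\frac{6 + 12}{2 \left(2 + 12\right)} + \left(\frac{6 + 12}{2 \left(2 + 12\right)}\right)^{2} + 138 \left(-166\right)\right) = - 9 \left(\frac{1}{2} \cdot \frac{1}{14} \cdot 18 + \left(\frac{1}{2} \cdot \frac{1}{14} \cdot 18\right)^{2} - 22908\right) = - 9 \left(\frac{9}{14} + \left(\frac{9}{14}\right)^{2} - 22908\right) = - 9 \left(\frac{9}{14} + \frac{81}{196} - 22908\right) = \left(-9\right) \left(- \frac{4489761}{196}\right) = \frac{40407849}{196}$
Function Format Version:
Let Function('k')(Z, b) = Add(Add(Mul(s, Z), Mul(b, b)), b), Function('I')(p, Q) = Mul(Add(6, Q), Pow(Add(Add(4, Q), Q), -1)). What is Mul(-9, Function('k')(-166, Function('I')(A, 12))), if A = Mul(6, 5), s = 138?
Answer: Rational(40407849, 196) ≈ 2.0616e+5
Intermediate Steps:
A = 30
Function('I')(p, Q) = Mul(Pow(Add(4, Mul(2, Q)), -1), Add(6, Q)) (Function('I')(p, Q) = Mul(Add(6, Q), Pow(Add(4, Mul(2, Q)), -1)) = Mul(Pow(Add(4, Mul(2, Q)), -1), Add(6, Q)))
Function('k')(Z, b) = Add(b, Pow(b, 2), Mul(138, Z)) (Function('k')(Z, b) = Add(Add(Mul(138, Z), Mul(b, b)), b) = Add(Add(Mul(138, Z), Pow(b, 2)), b) = Add(Add(Pow(b, 2), Mul(138, Z)), b) = Add(b, Pow(b, 2), Mul(138, Z)))
Mul(-9, Function('k')(-166, Function('I')(A, 12))) = Mul(-9, Add(Mul(Rational(1, 2), Pow(Add(2, 12), -1), Add(6, 12)), Pow(Mul(Rational(1, 2), Pow(Add(2, 12), -1), Add(6, 12)), 2), Mul(138, -166))) = Mul(-9, Add(Mul(Rational(1, 2), Pow(14, -1), 18), Pow(Mul(Rational(1, 2), Pow(14, -1), 18), 2), -22908)) = Mul(-9, Add(Mul(Rational(1, 2), Rational(1, 14), 18), Pow(Mul(Rational(1, 2), Rational(1, 14), 18), 2), -22908)) = Mul(-9, Add(Rational(9, 14), Pow(Rational(9, 14), 2), -22908)) = Mul(-9, Add(Rational(9, 14), Rational(81, 196), -22908)) = Mul(-9, Rational(-4489761, 196)) = Rational(40407849, 196)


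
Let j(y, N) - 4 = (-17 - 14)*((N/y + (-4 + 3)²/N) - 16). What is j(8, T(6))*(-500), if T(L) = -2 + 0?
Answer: -261625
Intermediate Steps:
T(L) = -2
j(y, N) = 500 - 31/N - 31*N/y (j(y, N) = 4 + (-17 - 14)*((N/y + (-4 + 3)²/N) - 16) = 4 - 31*((N/y + (-1)²/N) - 16) = 4 - 31*((N/y + 1/N) - 16) = 4 - 31*((1/N + N/y) - 16) = 4 - 31*(-16 + 1/N + N/y) = 4 + (496 - 31/N - 31*N/y) = 500 - 31/N - 31*N/y)
j(8, T(6))*(-500) = (500 - 31/(-2) - 31*(-2)/8)*(-500) = (500 - 31*(-½) - 31*(-2)*⅛)*(-500) = (500 + 31/2 + 31/4)*(-500) = (2093/4)*(-500) = -261625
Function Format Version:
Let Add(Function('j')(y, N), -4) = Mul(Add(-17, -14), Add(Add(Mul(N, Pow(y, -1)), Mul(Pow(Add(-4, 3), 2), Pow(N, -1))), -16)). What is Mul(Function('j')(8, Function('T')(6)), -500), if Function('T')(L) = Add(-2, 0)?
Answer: -261625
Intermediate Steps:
Function('T')(L) = -2
Function('j')(y, N) = Add(500, Mul(-31, Pow(N, -1)), Mul(-31, N, Pow(y, -1))) (Function('j')(y, N) = Add(4, Mul(Add(-17, -14), Add(Add(Mul(N, Pow(y, -1)), Mul(Pow(Add(-4, 3), 2), Pow(N, -1))), -16))) = Add(4, Mul(-31, Add(Add(Mul(N, Pow(y, -1)), Mul(Pow(-1, 2), Pow(N, -1))), -16))) = Add(4, Mul(-31, Add(Add(Mul(N, Pow(y, -1)), Mul(1, Pow(N, -1))), -16))) = Add(4, Mul(-31, Add(Add(Mul(N, Pow(y, -1)), Pow(N, -1)), -16))) = Add(4, Mul(-31, Add(Add(Pow(N, -1), Mul(N, Pow(y, -1))), -16))) = Add(4, Mul(-31, Add(-16, Pow(N, -1), Mul(N, Pow(y, -1))))) = Add(4, Add(496, Mul(-31, Pow(N, -1)), Mul(-31, N, Pow(y, -1)))) = Add(500, Mul(-31, Pow(N, -1)), Mul(-31, N, Pow(y, -1))))
Mul(Function('j')(8, Function('T')(6)), -500) = Mul(Add(500, Mul(-31, Pow(-2, -1)), Mul(-31, -2, Pow(8, -1))), -500) = Mul(Add(500, Mul(-31, Rational(-1, 2)), Mul(-31, -2, Rational(1, 8))), -500) = Mul(Add(500, Rational(31, 2), Rational(31, 4)), -500) = Mul(Rational(2093, 4), -500) = -261625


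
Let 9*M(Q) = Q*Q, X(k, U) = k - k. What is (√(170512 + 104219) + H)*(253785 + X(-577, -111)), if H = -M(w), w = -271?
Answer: -6212741395/3 + 253785*√274731 ≈ -1.9379e+9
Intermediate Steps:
X(k, U) = 0
M(Q) = Q²/9 (M(Q) = (Q*Q)/9 = Q²/9)
H = -73441/9 (H = -(-271)²/9 = -73441/9 ≈ -8160.1)
(√(170512 + 104219) + H)*(253785 + X(-577, -111)) = (√(170512 + 104219) - 73441/9)*(253785 + 0) = (√274731 - 73441/9)*253785 = (-73441/9 + √274731)*253785 = -6212741395/3 + 253785*√274731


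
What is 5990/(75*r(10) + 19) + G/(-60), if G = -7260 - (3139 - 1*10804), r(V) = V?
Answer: 3197/3076 ≈ 1.0393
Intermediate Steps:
G = 405 (G = -7260 - (3139 - 10804) = -7260 - 1*(-7665) = -7260 + 7665 = 405)
5990/(75*r(10) + 19) + G/(-60) = 5990/(75*10 + 19) + 405/(-60) = 5990/(750 + 19) + 405*(-1/60) = 5990/769 - 27/4 = 3197/3076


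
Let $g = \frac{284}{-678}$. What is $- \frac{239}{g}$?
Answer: $\frac{81021}{142} \approx 570.57$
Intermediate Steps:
$g = - \frac{142}{339}$ ($g = 284 \left(- \frac{1}{678}\right) = - \frac{142}{339} \approx -0.41888$)
$- \frac{239}{g} = - \frac{239}{- \frac{142}{339}} = \left(-239\right) \left(- \frac{339}{142}\right) = \frac{81021}{142}$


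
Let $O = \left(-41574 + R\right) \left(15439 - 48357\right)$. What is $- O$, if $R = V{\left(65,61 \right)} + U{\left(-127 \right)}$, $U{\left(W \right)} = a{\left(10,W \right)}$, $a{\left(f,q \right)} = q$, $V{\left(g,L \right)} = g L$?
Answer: $-1242193648$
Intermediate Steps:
$V{\left(g,L \right)} = L g$
$U{\left(W \right)} = W$
$R = 3838$ ($R = 61 \cdot 65 - 127 = 3965 - 127 = 3838$)
$O = 1242193648$ ($O = \left(-41574 + 3838\right) \left(15439 - 48357\right) = \left(-37736\right) \left(-32918\right) = 1242193648$)
$- O = \left(-1\right) 1242193648 = -1242193648$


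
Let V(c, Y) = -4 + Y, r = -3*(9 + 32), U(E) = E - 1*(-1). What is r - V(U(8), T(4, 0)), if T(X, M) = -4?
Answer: -115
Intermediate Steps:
U(E) = 1 + E (U(E) = E + 1 = 1 + E)
r = -123 (r = -3*41 = -123)
r - V(U(8), T(4, 0)) = -123 - (-4 - 4) = -123 - 1*(-8) = -123 + 8 = -115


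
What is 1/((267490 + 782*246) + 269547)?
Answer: 1/729409 ≈ 1.3710e-6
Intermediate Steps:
1/((267490 + 782*246) + 269547) = 1/((267490 + 192372) + 269547) = 1/(459862 + 269547) = 1/729409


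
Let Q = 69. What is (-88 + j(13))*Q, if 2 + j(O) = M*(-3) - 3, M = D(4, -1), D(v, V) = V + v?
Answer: -7038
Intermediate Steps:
M = 3 (M = -1 + 4 = 3)
j(O) = -14 (j(O) = -2 + (3*(-3) - 3) = -2 + (-9 - 3) = -2 - 12 = -14)
(-88 + j(13))*Q = (-88 - 14)*69 = -102*69 = -7038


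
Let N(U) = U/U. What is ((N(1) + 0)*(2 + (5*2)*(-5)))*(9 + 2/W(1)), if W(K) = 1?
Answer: -528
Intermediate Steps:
N(U) = 1
((N(1) + 0)*(2 + (5*2)*(-5)))*(9 + 2/W(1)) = ((1 + 0)*(2 + (5*2)*(-5)))*(9 + 2/1) = (1*(2 + 10*(-5)))*(9 + 2*1) = (1*(2 - 50))*(9 + 2) = (1*(-48))*11 = -48*11 = -528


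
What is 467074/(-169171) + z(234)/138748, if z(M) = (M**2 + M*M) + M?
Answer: -23119871393/11736068954 ≈ -1.9700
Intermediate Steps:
z(M) = M + 2*M**2 (z(M) = (M**2 + M**2) + M = 2*M**2 + M = M + 2*M**2)
467074/(-169171) + z(234)/138748 = 467074/(-169171) + (234*(1 + 2*234))/138748 = 467074*(-1/169171) + (234*(1 + 468))*(1/138748) = -467074/169171 + (234*469)*(1/138748) = -467074/169171 + 109746*(1/138748) = -467074/169171 + 54873/69374 = -23119871393/11736068954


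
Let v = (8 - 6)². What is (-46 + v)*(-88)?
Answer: 3696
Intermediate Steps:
v = 4 (v = 2² = 4)
(-46 + v)*(-88) = (-46 + 4)*(-88) = -42*(-88) = 3696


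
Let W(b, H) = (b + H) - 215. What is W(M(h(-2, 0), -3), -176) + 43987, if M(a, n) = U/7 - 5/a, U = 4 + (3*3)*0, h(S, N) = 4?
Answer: 1220669/28 ≈ 43595.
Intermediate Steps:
U = 4 (U = 4 + 9*0 = 4 + 0 = 4)
M(a, n) = 4/7 - 5/a
W(b, H) = -215 + H + b (W(b, H) = (H + b) - 215 = -215 + H + b)
W(M(h(-2, 0), -3), -176) + 43987 = (-215 - 176 + (4/7 - 5/4)) + 43987 = (-215 - 176 - 19/28) + 43987 = -10967/28 + 43987 = 1220669/28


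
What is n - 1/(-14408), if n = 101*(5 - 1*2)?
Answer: 4365625/14408 ≈ 303.00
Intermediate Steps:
n = 303 (n = 101*(5 - 2) = 101*3 = 303)
n - 1/(-14408) = 303 - 1/(-14408) = 303 - 1*(-1/14408) = 303 + 1/14408 = 4365625/14408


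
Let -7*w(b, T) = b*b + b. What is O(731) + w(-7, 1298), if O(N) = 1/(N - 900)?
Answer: -1015/169 ≈ -6.0059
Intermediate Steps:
w(b, T) = -b/7 - b**2/7 (w(b, T) = -(b*b + b)/7 = -(b**2 + b)/7 = -(b + b**2)/7 = -b/7 - b**2/7)
O(N) = 1/(-900 + N)
O(731) + w(-7, 1298) = 1/(-900 + 731) - 1/7*(-7)*(1 - 7) = 1/(-169) - 1/7*(-7)*(-6) = -1/169 - 6 = -1015/169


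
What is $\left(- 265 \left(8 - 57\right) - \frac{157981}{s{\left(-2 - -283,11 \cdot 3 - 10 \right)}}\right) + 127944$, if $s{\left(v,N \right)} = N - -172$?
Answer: $\frac{27323174}{195} \approx 1.4012 \cdot 10^{5}$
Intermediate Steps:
$s{\left(v,N \right)} = 172 + N$ ($s{\left(v,N \right)} = N + 172 = 172 + N$)
$\left(- 265 \left(8 - 57\right) - \frac{157981}{s{\left(-2 - -283,11 \cdot 3 - 10 \right)}}\right) + 127944 = \left(- 265 \left(8 - 57\right) - \frac{157981}{172 + \left(11 \cdot 3 - 10\right)}\right) + 127944 = \left(\left(-265\right) \left(-49\right) - \frac{157981}{172 + \left(33 - 10\right)}\right) + 127944 = \left(12985 - \frac{157981}{172 + 23}\right) + 127944 = \left(12985 - \frac{157981}{195}\right) + 127944 = \frac{2374094}{195} + 127944 = \frac{27323174}{195}$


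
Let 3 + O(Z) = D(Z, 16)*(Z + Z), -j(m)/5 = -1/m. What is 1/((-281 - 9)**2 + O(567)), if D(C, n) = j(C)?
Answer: 1/84107 ≈ 1.1890e-5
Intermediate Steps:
j(m) = 5/m (j(m) = -(-5)/m = 5/m)
D(C, n) = 5/C
O(Z) = 7 (O(Z) = -3 + (5/Z)*(Z + Z) = -3 + (5/Z)*(2*Z) = -3 + 10 = 7)
1/((-281 - 9)**2 + O(567)) = 1/((-281 - 9)**2 + 7) = 1/((-290)**2 + 7) = 1/(84100 + 7) = 1/84107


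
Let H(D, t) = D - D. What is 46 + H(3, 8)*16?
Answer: 46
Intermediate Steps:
H(D, t) = 0
46 + H(3, 8)*16 = 46 + 0*16 = 46 + 0 = 46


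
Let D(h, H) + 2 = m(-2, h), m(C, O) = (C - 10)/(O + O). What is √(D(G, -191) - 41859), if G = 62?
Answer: I*√40228514/31 ≈ 204.6*I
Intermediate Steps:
m(C, O) = (-10 + C)/(2*O) (m(C, O) = (-10 + C)/((2*O)) = (-10 + C)*(1/(2*O)) = (-10 + C)/(2*O))
D(h, H) = -2 - 6/h (D(h, H) = -2 + (-10 - 2)/(2*h) = -2 + (½)*(-12)/h = -2 - 6/h)
√(D(G, -191) - 41859) = √((-2 - 6/62) - 41859) = √((-2 - 6*1/62) - 41859) = √((-2 - 3/31) - 41859) = √(-65/31 - 41859) = √(-1297694/31) = I*√40228514/31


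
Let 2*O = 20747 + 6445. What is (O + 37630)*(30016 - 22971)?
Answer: 360887170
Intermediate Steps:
O = 13596 (O = (20747 + 6445)/2 = (½)*27192 = 13596)
(O + 37630)*(30016 - 22971) = (13596 + 37630)*(30016 - 22971) = 51226*7045 = 360887170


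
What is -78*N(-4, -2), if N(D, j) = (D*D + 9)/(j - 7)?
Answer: 650/3 ≈ 216.67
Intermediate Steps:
N(D, j) = (9 + D²)/(-7 + j) (N(D, j) = (D² + 9)/(-7 + j) = (9 + D²)/(-7 + j))
-78*N(-4, -2) = -78*(9 + (-4)²)/(-7 - 2) = -78*(9 + 16)/(-9) = -(-26)*25/3 = -78*(-25/9) = 650/3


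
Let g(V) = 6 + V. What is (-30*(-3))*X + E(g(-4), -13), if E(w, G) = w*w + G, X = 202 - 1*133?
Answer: 6201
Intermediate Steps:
X = 69 (X = 202 - 133 = 69)
E(w, G) = G + w**2 (E(w, G) = w**2 + G = G + w**2)
(-30*(-3))*X + E(g(-4), -13) = -30*(-3)*69 + (-13 + (6 - 4)**2) = 90*69 + (-13 + 2**2) = 6210 + (-13 + 4) = 6210 - 9 = 6201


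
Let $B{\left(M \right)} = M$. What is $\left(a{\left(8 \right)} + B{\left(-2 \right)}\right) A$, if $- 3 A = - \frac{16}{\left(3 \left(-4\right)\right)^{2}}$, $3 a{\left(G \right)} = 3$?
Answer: $- \frac{1}{27} \approx -0.037037$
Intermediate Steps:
$a{\left(G \right)} = 1$ ($a{\left(G \right)} = \frac{1}{3} \cdot 3 = 1$)
$A = \frac{1}{27}$ ($A = - \frac{\left(-16\right) \frac{1}{\left(3 \left(-4\right)\right)^{2}}}{3} = - \frac{\left(-16\right) \frac{1}{\left(-12\right)^{2}}}{3} = - \frac{\left(-16\right) \frac{1}{144}}{3} = \left(- \frac{1}{3}\right) \left(- \frac{1}{9}\right) = \frac{1}{27} \approx 0.037037$)
$\left(a{\left(8 \right)} + B{\left(-2 \right)}\right) A = \left(1 - 2\right) \frac{1}{27} = \left(-1\right) \frac{1}{27} = - \frac{1}{27}$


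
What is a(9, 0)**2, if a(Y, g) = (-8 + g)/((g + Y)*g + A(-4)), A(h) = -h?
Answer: 4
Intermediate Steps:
a(Y, g) = (-8 + g)/(4 + g*(Y + g)) (a(Y, g) = (-8 + g)/((g + Y)*g - 1*(-4)) = (-8 + g)/((Y + g)*g + 4) = (-8 + g)/(g*(Y + g) + 4) = (-8 + g)/(4 + g*(Y + g)))
a(9, 0)**2 = ((-8 + 0)/(4 + 0**2 + 9*0))**2 = (-8/(4 + 0 + 0))**2 = (-8/4)**2 = ((1/4)*(-8))**2 = (-2)**2 = 4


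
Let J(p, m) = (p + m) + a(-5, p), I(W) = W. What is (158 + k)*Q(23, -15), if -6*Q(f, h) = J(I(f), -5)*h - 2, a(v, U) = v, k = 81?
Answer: 47083/6 ≈ 7847.2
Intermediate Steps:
J(p, m) = -5 + m + p (J(p, m) = (p + m) - 5 = (m + p) - 5 = -5 + m + p)
Q(f, h) = ⅓ - h*(-10 + f)/6 (Q(f, h) = -((-5 - 5 + f)*h - 2)/6 = -((-10 + f)*h - 2)/6 = -(h*(-10 + f) - 2)/6 = -(-2 + h*(-10 + f))/6 = ⅓ - h*(-10 + f)/6)
(158 + k)*Q(23, -15) = (158 + 81)*(⅓ - ⅙*(-15)*(-10 + 23)) = 239*(⅓ - ⅙*(-15)*13) = 239*(⅓ + 65/2) = 239*(197/6) = 47083/6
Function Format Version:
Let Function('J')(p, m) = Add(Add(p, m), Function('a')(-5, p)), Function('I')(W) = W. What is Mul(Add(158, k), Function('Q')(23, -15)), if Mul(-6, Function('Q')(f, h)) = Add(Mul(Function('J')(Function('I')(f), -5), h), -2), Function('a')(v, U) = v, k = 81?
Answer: Rational(47083, 6) ≈ 7847.2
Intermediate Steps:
Function('J')(p, m) = Add(-5, m, p) (Function('J')(p, m) = Add(Add(p, m), -5) = Add(Add(m, p), -5) = Add(-5, m, p))
Function('Q')(f, h) = Add(Rational(1, 3), Mul(Rational(-1, 6), h, Add(-10, f))) (Function('Q')(f, h) = Mul(Rational(-1, 6), Add(Mul(Add(-5, -5, f), h), -2)) = Mul(Rational(-1, 6), Add(Mul(Add(-10, f), h), -2)) = Mul(Rational(-1, 6), Add(Mul(h, Add(-10, f)), -2)) = Mul(Rational(-1, 6), Add(-2, Mul(h, Add(-10, f)))) = Add(Rational(1, 3), Mul(Rational(-1, 6), h, Add(-10, f))))
Mul(Add(158, k), Function('Q')(23, -15)) = Mul(Add(158, 81), Add(Rational(1, 3), Mul(Rational(-1, 6), -15, Add(-10, 23)))) = Mul(239, Add(Rational(1, 3), Mul(Rational(-1, 6), -15, 13))) = Mul(239, Add(Rational(1, 3), Rational(65, 2))) = Mul(239, Rational(197, 6)) = Rational(47083, 6)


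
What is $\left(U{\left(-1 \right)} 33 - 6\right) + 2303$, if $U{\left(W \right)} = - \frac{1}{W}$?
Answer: $2330$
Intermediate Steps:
$\left(U{\left(-1 \right)} 33 - 6\right) + 2303 = \left(- \frac{1}{-1} \cdot 33 - 6\right) + 2303 = \left(\left(-1\right) \left(-1\right) 33 - 6\right) + 2303 = \left(1 \cdot 33 - 6\right) + 2303 = \left(33 - 6\right) + 2303 = 27 + 2303 = 2330$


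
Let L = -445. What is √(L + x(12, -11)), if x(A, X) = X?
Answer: 2*I*√114 ≈ 21.354*I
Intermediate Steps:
√(L + x(12, -11)) = √(-445 - 11) = √(-456) = 2*I*√114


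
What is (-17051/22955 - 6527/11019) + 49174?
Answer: 12437790151976/252941145 ≈ 49173.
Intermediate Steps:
(-17051/22955 - 6527/11019) + 49174 = -337712254/252941145 + 49174 = 12437790151976/252941145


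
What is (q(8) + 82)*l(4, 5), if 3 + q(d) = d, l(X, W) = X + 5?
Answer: 783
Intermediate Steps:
l(X, W) = 5 + X
q(d) = -3 + d
(q(8) + 82)*l(4, 5) = ((-3 + 8) + 82)*(5 + 4) = (5 + 82)*9 = 87*9 = 783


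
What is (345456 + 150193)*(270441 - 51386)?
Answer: 108574391695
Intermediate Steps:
(345456 + 150193)*(270441 - 51386) = 495649*219055 = 108574391695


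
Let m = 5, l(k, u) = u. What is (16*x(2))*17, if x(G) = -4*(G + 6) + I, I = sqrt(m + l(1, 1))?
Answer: -8704 + 272*sqrt(6) ≈ -8037.7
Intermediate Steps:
I = sqrt(6) (I = sqrt(5 + 1) = sqrt(6) ≈ 2.4495)
x(G) = -24 + sqrt(6) - 4*G (x(G) = -4*(G + 6) + sqrt(6) = -4*(6 + G) + sqrt(6) = (-24 - 4*G) + sqrt(6) = -24 + sqrt(6) - 4*G)
(16*x(2))*17 = (16*(-24 + sqrt(6) - 4*2))*17 = (16*(-24 + sqrt(6) - 8))*17 = (16*(-32 + sqrt(6)))*17 = (-512 + 16*sqrt(6))*17 = -8704 + 272*sqrt(6)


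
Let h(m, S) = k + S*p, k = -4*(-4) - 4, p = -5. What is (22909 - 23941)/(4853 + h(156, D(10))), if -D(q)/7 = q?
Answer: -1032/5215 ≈ -0.19789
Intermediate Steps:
D(q) = -7*q
k = 12 (k = 16 - 4 = 12)
h(m, S) = 12 - 5*S (h(m, S) = 12 + S*(-5) = 12 - 5*S)
(22909 - 23941)/(4853 + h(156, D(10))) = (22909 - 23941)/(4853 + (12 - (-35)*10)) = -1032/(4853 + (12 - 5*(-70))) = -1032/(4853 + (12 + 350)) = -1032/(4853 + 362) = -1032/5215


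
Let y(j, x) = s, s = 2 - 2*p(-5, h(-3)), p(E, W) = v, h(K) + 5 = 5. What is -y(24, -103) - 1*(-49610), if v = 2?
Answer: 49612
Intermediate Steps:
h(K) = 0 (h(K) = -5 + 5 = 0)
p(E, W) = 2
s = -2 (s = 2 - 2*2 = 2 - 4 = -2)
y(j, x) = -2
-y(24, -103) - 1*(-49610) = -1*(-2) - 1*(-49610) = 2 + 49610 = 49612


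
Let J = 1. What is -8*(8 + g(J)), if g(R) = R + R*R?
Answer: -80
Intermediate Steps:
g(R) = R + R²
-8*(8 + g(J)) = -8*(8 + 1*(1 + 1)) = -8*(8 + 1*2) = -8*(8 + 2) = -8*10 = -80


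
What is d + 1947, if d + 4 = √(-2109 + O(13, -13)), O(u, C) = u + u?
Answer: 1943 + I*√2083 ≈ 1943.0 + 45.64*I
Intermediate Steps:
O(u, C) = 2*u
d = -4 + I*√2083 (d = -4 + √(-2109 + 2*13) = -4 + √(-2109 + 26) = -4 + √(-2083) = -4 + I*√2083 ≈ -4.0 + 45.64*I)
d + 1947 = (-4 + I*√2083) + 1947 = 1943 + I*√2083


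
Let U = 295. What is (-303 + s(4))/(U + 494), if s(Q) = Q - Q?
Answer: -101/263 ≈ -0.38403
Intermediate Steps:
s(Q) = 0
(-303 + s(4))/(U + 494) = (-303 + 0)/(295 + 494) = -303/789 = -303*1/789 = -101/263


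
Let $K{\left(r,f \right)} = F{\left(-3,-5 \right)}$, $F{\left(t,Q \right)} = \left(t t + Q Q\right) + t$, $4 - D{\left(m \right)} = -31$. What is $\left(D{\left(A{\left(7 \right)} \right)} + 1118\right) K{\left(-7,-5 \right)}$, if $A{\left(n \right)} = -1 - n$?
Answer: $35743$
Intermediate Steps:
$D{\left(m \right)} = 35$ ($D{\left(m \right)} = 4 - -31 = 4 + 31 = 35$)
$F{\left(t,Q \right)} = t + Q^{2} + t^{2}$ ($F{\left(t,Q \right)} = \left(t^{2} + Q^{2}\right) + t = \left(Q^{2} + t^{2}\right) + t = t + Q^{2} + t^{2}$)
$K{\left(r,f \right)} = 31$ ($K{\left(r,f \right)} = -3 + \left(-5\right)^{2} + \left(-3\right)^{2} = -3 + 25 + 9 = 31$)
$\left(D{\left(A{\left(7 \right)} \right)} + 1118\right) K{\left(-7,-5 \right)} = \left(35 + 1118\right) 31 = 1153 \cdot 31 = 35743$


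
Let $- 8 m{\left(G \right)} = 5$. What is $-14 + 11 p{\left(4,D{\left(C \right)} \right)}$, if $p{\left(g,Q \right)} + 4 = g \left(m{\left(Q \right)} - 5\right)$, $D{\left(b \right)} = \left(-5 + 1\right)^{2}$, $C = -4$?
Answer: $- \frac{611}{2} \approx -305.5$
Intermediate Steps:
$m{\left(G \right)} = - \frac{5}{8}$ ($m{\left(G \right)} = \left(- \frac{1}{8}\right) 5 = - \frac{5}{8}$)
$D{\left(b \right)} = 16$ ($D{\left(b \right)} = \left(-4\right)^{2} = 16$)
$p{\left(g,Q \right)} = -4 - \frac{45 g}{8}$ ($p{\left(g,Q \right)} = -4 + g \left(- \frac{5}{8} - 5\right) = -4 + g \left(- \frac{45}{8}\right) = -4 - \frac{45 g}{8}$)
$-14 + 11 p{\left(4,D{\left(C \right)} \right)} = -14 + 11 \left(-4 - \frac{45}{2}\right) = -14 + 11 \left(- \frac{53}{2}\right) = -14 - \frac{583}{2} = - \frac{611}{2}$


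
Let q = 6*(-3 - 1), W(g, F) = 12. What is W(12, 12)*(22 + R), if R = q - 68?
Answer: -840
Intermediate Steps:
q = -24 (q = 6*(-4) = -24)
R = -92 (R = -24 - 68 = -92)
W(12, 12)*(22 + R) = 12*(22 - 92) = 12*(-70) = -840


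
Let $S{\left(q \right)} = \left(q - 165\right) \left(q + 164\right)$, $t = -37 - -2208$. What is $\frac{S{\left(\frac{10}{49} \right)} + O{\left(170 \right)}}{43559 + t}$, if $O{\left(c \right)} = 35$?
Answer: $- \frac{12977483}{21959546} \approx -0.59097$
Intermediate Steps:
$t = 2171$ ($t = -37 + 2208 = 2171$)
$S{\left(q \right)} = \left(-165 + q\right) \left(164 + q\right)$
$\frac{S{\left(\frac{10}{49} \right)} + O{\left(170 \right)}}{43559 + t} = \frac{\left(-27060 + \left(\frac{10}{49}\right)^{2} - \frac{10}{49}\right) + 35}{43559 + 2171} = \frac{\left(-27060 + \left(10 \cdot \frac{1}{49}\right)^{2} - 10 \cdot \frac{1}{49}\right) + 35}{45730} = \left(\left(-27060 + \left(\frac{10}{49}\right)^{2} - \frac{10}{49}\right) + 35\right) \frac{1}{45730} = \left(\left(-27060 + \frac{100}{2401} - \frac{10}{49}\right) + 35\right) \frac{1}{45730} = \left(- \frac{64971450}{2401} + 35\right) \frac{1}{45730} = \left(- \frac{64887415}{2401}\right) \frac{1}{45730} = - \frac{12977483}{21959546}$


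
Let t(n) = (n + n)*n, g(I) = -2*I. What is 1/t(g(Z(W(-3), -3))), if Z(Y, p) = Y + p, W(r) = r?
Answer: 1/288 ≈ 0.0034722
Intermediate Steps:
t(n) = 2*n**2 (t(n) = (2*n)*n = 2*n**2)
1/t(g(Z(W(-3), -3))) = 1/(2*(-2*(-3 - 3))**2) = 1/(2*(-2*(-6))**2) = 1/(2*12**2) = 1/(2*144) = 1/288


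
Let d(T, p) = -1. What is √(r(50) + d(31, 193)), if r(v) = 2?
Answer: 1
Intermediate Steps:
√(r(50) + d(31, 193)) = √(2 - 1) = √1 = 1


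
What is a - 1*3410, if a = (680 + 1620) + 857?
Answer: -253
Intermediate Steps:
a = 3157 (a = 2300 + 857 = 3157)
a - 1*3410 = 3157 - 1*3410 = 3157 - 3410 = -253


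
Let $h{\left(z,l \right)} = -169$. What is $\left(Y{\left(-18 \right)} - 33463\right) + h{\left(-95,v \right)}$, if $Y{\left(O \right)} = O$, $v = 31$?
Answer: $-33650$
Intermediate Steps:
$\left(Y{\left(-18 \right)} - 33463\right) + h{\left(-95,v \right)} = \left(-18 - 33463\right) - 169 = -33481 - 169 = -33650$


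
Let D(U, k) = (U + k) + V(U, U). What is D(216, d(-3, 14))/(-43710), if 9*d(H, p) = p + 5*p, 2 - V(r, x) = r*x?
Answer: 69643/65565 ≈ 1.0622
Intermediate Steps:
V(r, x) = 2 - r*x
d(H, p) = 2*p/3 (d(H, p) = (p + 5*p)/9 = (6*p)/9 = 2*p/3)
D(U, k) = 2 + U + k - U**2 (D(U, k) = (U + k) + (2 - U*U) = (U + k) + (2 - U**2) = 2 + U + k - U**2)
D(216, d(-3, 14))/(-43710) = (2 + 216 + (2/3)*14 - 1*216**2)/(-43710) = (2 + 216 + 28/3 - 1*46656)*(-1/43710) = (2 + 216 + 28/3 - 46656)*(-1/43710) = -139286/3*(-1/43710) = 69643/65565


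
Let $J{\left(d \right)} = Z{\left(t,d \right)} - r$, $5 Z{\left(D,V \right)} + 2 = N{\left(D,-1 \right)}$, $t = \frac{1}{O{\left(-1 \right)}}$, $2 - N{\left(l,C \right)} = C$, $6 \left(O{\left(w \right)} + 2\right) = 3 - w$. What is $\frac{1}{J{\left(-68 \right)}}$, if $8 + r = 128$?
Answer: $- \frac{5}{599} \approx -0.0083472$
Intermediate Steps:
$O{\left(w \right)} = - \frac{3}{2} - \frac{w}{6}$ ($O{\left(w \right)} = -2 + \frac{3 - w}{6} = -2 - \left(- \frac{1}{2} + \frac{w}{6}\right) = - \frac{3}{2} - \frac{w}{6}$)
$N{\left(l,C \right)} = 2 - C$
$r = 120$ ($r = -8 + 128 = 120$)
$t = - \frac{3}{4}$ ($t = \frac{1}{- \frac{3}{2} - - \frac{1}{6}} = \frac{1}{- \frac{3}{2} + \frac{1}{6}} = \frac{1}{- \frac{4}{3}} = - \frac{3}{4} \approx -0.75$)
$Z{\left(D,V \right)} = \frac{1}{5}$ ($Z{\left(D,V \right)} = - \frac{2}{5} + \frac{2 - -1}{5} = - \frac{2}{5} + \frac{2 + 1}{5} = - \frac{2}{5} + \frac{1}{5} \cdot 3 = - \frac{2}{5} + \frac{3}{5} = \frac{1}{5}$)
$J{\left(d \right)} = - \frac{599}{5}$ ($J{\left(d \right)} = \frac{1}{5} - 120 = - \frac{599}{5}$)
$\frac{1}{J{\left(-68 \right)}} = \frac{1}{- \frac{599}{5}} = - \frac{5}{599}$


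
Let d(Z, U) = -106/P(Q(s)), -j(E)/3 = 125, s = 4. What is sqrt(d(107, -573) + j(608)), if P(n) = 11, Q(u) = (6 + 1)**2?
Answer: I*sqrt(46541)/11 ≈ 19.612*I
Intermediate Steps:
j(E) = -375 (j(E) = -3*125 = -375)
Q(u) = 49 (Q(u) = 7**2 = 49)
d(Z, U) = -106/11
sqrt(d(107, -573) + j(608)) = sqrt(-106/11 - 375) = sqrt(-4231/11) = I*sqrt(46541)/11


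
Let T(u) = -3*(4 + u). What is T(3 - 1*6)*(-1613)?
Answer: 4839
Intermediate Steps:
T(u) = -12 - 3*u
T(3 - 1*6)*(-1613) = (-12 - 3*(3 - 1*6))*(-1613) = (-12 - 3*(3 - 6))*(-1613) = (-12 - 3*(-3))*(-1613) = (-12 + 9)*(-1613) = -3*(-1613) = 4839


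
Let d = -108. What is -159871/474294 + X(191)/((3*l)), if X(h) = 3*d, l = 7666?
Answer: -638397419/1817968902 ≈ -0.35116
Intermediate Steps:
X(h) = -324 (X(h) = 3*(-108) = -324)
-159871/474294 + X(191)/((3*l)) = -159871/474294 - 324/(3*7666) = -159871*1/474294 - 324/22998 = -159871/474294 - 324*1/22998 = -159871/474294 - 54/3833 = -638397419/1817968902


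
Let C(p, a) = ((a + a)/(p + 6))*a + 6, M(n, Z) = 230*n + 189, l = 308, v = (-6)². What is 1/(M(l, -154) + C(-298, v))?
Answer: 73/5184907 ≈ 1.4079e-5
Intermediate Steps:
v = 36
M(n, Z) = 189 + 230*n
C(p, a) = 6 + 2*a²/(6 + p) (C(p, a) = ((2*a)/(6 + p))*a + 6 = (2*a/(6 + p))*a + 6 = 2*a²/(6 + p) + 6 = 6 + 2*a²/(6 + p))
1/(M(l, -154) + C(-298, v)) = 1/((189 + 230*308) + 2*(18 + 36² + 3*(-298))/(6 - 298)) = 1/((189 + 70840) + 2*(18 + 1296 - 894)/(-292)) = 1/(71029 + 2*(-1/292)*420) = 1/(71029 - 210/73) = 1/(5184907/73) = 73/5184907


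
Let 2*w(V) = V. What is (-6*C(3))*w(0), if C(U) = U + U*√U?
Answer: 0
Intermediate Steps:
C(U) = U + U^(3/2)
w(V) = V/2
(-6*C(3))*w(0) = (-6*(3 + 3^(3/2)))*((½)*0) = -6*(3 + 3*√3)*0 = (-18 - 18*√3)*0 = 0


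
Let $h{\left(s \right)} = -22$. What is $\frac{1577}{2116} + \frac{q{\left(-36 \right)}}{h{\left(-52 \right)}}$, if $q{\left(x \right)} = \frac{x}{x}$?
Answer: $\frac{16289}{23276} \approx 0.69982$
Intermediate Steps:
$q{\left(x \right)} = 1$
$\frac{1577}{2116} + \frac{q{\left(-36 \right)}}{h{\left(-52 \right)}} = \frac{1577}{2116} + 1 \frac{1}{-22} = 1577 \cdot \frac{1}{2116} + 1 \left(- \frac{1}{22}\right) = \frac{1577}{2116} - \frac{1}{22} = \frac{16289}{23276}$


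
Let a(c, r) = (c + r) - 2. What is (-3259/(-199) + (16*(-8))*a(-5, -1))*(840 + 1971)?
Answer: 581975385/199 ≈ 2.9245e+6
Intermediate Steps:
a(c, r) = -2 + c + r
(-3259/(-199) + (16*(-8))*a(-5, -1))*(840 + 1971) = (-3259/(-199) + (16*(-8))*(-2 - 5 - 1))*(840 + 1971) = (-3259*(-1/199) - 128*(-8))*2811 = (3259/199 + 1024)*2811 = (207035/199)*2811 = 581975385/199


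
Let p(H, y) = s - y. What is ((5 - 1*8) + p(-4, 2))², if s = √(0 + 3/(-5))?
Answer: (25 - I*√15)²/25 ≈ 24.4 - 7.746*I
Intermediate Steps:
s = I*√15/5 (s = √(0 + 3*(-⅕)) = √(0 - ⅗) = √(-⅗) = I*√15/5 ≈ 0.7746*I)
p(H, y) = -y + I*√15/5 (p(H, y) = I*√15/5 - y = -y + I*√15/5)
((5 - 1*8) + p(-4, 2))² = ((5 - 1*8) + (-1*2 + I*√15/5))² = ((5 - 8) + (-2 + I*√15/5))² = (-3 + (-2 + I*√15/5))² = (-5 + I*√15/5)²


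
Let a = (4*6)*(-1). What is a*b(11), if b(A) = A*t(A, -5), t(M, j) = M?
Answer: -2904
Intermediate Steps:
b(A) = A² (b(A) = A*A = A²)
a = -24 (a = 24*(-1) = -24)
a*b(11) = -24*11² = -24*121 = -2904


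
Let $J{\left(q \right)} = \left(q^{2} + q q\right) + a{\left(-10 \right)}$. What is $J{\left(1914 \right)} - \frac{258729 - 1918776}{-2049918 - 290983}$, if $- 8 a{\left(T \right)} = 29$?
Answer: $\frac{137210276590231}{18727208} \approx 7.3268 \cdot 10^{6}$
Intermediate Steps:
$a{\left(T \right)} = - \frac{29}{8}$ ($a{\left(T \right)} = \left(- \frac{1}{8}\right) 29 = - \frac{29}{8}$)
$J{\left(q \right)} = - \frac{29}{8} + 2 q^{2}$ ($J{\left(q \right)} = \left(q^{2} + q q\right) - \frac{29}{8} = \left(q^{2} + q^{2}\right) - \frac{29}{8} = 2 q^{2} - \frac{29}{8} = - \frac{29}{8} + 2 q^{2}$)
$J{\left(1914 \right)} - \frac{258729 - 1918776}{-2049918 - 290983} = \left(- \frac{29}{8} + 2 \cdot 1914^{2}\right) - \frac{258729 - 1918776}{-2049918 - 290983} = \left(- \frac{29}{8} + 2 \cdot 3663396\right) - - \frac{1660047}{-2340901} = \left(- \frac{29}{8} + 7326792\right) - \left(-1660047\right) \left(- \frac{1}{2340901}\right) = \frac{58614307}{8} - \frac{1660047}{2340901} = \frac{137210276590231}{18727208}$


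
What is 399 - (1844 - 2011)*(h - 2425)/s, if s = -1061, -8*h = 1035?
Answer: 6799357/8488 ≈ 801.06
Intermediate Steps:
h = -1035/8 (h = -1/8*1035 = -1035/8 ≈ -129.38)
399 - (1844 - 2011)*(h - 2425)/s = 399 - (1844 - 2011)*(-1035/8 - 2425)/(-1061) = 399 - (-167*(-20435/8))*(-1)/1061 = 399 - 3412645*(-1)/(8*1061) = 399 - 1*(-3412645/8488) = 399 + 3412645/8488 = 6799357/8488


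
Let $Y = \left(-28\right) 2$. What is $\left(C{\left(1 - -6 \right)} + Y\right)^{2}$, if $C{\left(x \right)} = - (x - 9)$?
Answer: $2916$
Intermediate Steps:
$C{\left(x \right)} = 9 - x$ ($C{\left(x \right)} = - (-9 + x) = 9 - x$)
$Y = -56$
$\left(C{\left(1 - -6 \right)} + Y\right)^{2} = \left(\left(9 - \left(1 - -6\right)\right) - 56\right)^{2} = \left(\left(9 - \left(1 + 6\right)\right) - 56\right)^{2} = \left(\left(9 - 7\right) - 56\right)^{2} = \left(2 - 56\right)^{2} = \left(-54\right)^{2} = 2916$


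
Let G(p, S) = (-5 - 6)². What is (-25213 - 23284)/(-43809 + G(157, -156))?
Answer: 48497/43688 ≈ 1.1101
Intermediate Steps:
G(p, S) = 121 (G(p, S) = (-11)² = 121)
(-25213 - 23284)/(-43809 + G(157, -156)) = (-25213 - 23284)/(-43809 + 121) = -48497/(-43688) = -48497*(-1/43688) = 48497/43688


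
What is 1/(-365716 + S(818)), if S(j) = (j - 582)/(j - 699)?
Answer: -119/43519968 ≈ -2.7344e-6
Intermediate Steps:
S(j) = (-582 + j)/(-699 + j)
1/(-365716 + S(818)) = 1/(-365716 + (-582 + 818)/(-699 + 818)) = 1/(-365716 + 236/119) = 1/(-43519968/119) = -119/43519968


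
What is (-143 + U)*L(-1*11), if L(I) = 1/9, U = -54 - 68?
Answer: -265/9 ≈ -29.444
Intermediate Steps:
U = -122
L(I) = ⅑
(-143 + U)*L(-1*11) = (-143 - 122)*(⅑) = -265*⅑ = -265/9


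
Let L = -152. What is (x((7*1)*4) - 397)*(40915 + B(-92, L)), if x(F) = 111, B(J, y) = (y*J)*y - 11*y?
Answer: 595732566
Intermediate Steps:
B(J, y) = -11*y + J*y² (B(J, y) = (J*y)*y - 11*y = J*y² - 11*y = -11*y + J*y²)
(x((7*1)*4) - 397)*(40915 + B(-92, L)) = (111 - 397)*(40915 - 152*(-11 - 92*(-152))) = -286*(40915 - 152*(-11 + 13984)) = -286*(40915 - 152*13973) = -286*(40915 - 2123896) = -286*(-2082981) = 595732566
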